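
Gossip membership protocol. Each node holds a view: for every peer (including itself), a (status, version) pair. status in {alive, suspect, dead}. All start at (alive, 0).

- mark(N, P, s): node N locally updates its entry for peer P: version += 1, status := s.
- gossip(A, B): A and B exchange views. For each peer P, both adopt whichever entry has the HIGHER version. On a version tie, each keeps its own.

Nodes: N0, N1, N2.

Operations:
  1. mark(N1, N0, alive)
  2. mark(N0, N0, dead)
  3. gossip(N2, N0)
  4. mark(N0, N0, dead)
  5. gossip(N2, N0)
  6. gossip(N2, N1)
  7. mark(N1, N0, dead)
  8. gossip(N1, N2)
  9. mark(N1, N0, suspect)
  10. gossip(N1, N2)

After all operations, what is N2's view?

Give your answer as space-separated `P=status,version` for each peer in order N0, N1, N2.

Answer: N0=suspect,4 N1=alive,0 N2=alive,0

Derivation:
Op 1: N1 marks N0=alive -> (alive,v1)
Op 2: N0 marks N0=dead -> (dead,v1)
Op 3: gossip N2<->N0 -> N2.N0=(dead,v1) N2.N1=(alive,v0) N2.N2=(alive,v0) | N0.N0=(dead,v1) N0.N1=(alive,v0) N0.N2=(alive,v0)
Op 4: N0 marks N0=dead -> (dead,v2)
Op 5: gossip N2<->N0 -> N2.N0=(dead,v2) N2.N1=(alive,v0) N2.N2=(alive,v0) | N0.N0=(dead,v2) N0.N1=(alive,v0) N0.N2=(alive,v0)
Op 6: gossip N2<->N1 -> N2.N0=(dead,v2) N2.N1=(alive,v0) N2.N2=(alive,v0) | N1.N0=(dead,v2) N1.N1=(alive,v0) N1.N2=(alive,v0)
Op 7: N1 marks N0=dead -> (dead,v3)
Op 8: gossip N1<->N2 -> N1.N0=(dead,v3) N1.N1=(alive,v0) N1.N2=(alive,v0) | N2.N0=(dead,v3) N2.N1=(alive,v0) N2.N2=(alive,v0)
Op 9: N1 marks N0=suspect -> (suspect,v4)
Op 10: gossip N1<->N2 -> N1.N0=(suspect,v4) N1.N1=(alive,v0) N1.N2=(alive,v0) | N2.N0=(suspect,v4) N2.N1=(alive,v0) N2.N2=(alive,v0)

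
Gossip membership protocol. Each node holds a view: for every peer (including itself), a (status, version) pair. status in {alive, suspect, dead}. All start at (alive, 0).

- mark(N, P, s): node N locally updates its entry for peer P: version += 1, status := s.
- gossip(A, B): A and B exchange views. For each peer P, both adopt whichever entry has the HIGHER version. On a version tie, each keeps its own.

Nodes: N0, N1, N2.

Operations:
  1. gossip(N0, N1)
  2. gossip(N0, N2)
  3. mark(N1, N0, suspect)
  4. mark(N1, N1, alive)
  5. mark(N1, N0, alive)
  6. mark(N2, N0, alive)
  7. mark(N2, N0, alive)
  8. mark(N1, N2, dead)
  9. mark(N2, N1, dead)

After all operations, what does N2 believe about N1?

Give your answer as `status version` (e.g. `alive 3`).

Op 1: gossip N0<->N1 -> N0.N0=(alive,v0) N0.N1=(alive,v0) N0.N2=(alive,v0) | N1.N0=(alive,v0) N1.N1=(alive,v0) N1.N2=(alive,v0)
Op 2: gossip N0<->N2 -> N0.N0=(alive,v0) N0.N1=(alive,v0) N0.N2=(alive,v0) | N2.N0=(alive,v0) N2.N1=(alive,v0) N2.N2=(alive,v0)
Op 3: N1 marks N0=suspect -> (suspect,v1)
Op 4: N1 marks N1=alive -> (alive,v1)
Op 5: N1 marks N0=alive -> (alive,v2)
Op 6: N2 marks N0=alive -> (alive,v1)
Op 7: N2 marks N0=alive -> (alive,v2)
Op 8: N1 marks N2=dead -> (dead,v1)
Op 9: N2 marks N1=dead -> (dead,v1)

Answer: dead 1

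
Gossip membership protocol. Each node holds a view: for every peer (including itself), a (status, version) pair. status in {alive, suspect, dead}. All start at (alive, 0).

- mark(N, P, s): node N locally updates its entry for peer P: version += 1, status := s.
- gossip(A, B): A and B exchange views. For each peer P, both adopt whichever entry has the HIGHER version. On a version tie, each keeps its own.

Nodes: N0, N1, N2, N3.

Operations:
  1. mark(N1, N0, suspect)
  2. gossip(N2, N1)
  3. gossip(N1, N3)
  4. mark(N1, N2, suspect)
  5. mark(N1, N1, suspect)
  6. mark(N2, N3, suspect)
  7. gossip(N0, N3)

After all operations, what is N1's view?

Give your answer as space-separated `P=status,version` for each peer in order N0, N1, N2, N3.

Answer: N0=suspect,1 N1=suspect,1 N2=suspect,1 N3=alive,0

Derivation:
Op 1: N1 marks N0=suspect -> (suspect,v1)
Op 2: gossip N2<->N1 -> N2.N0=(suspect,v1) N2.N1=(alive,v0) N2.N2=(alive,v0) N2.N3=(alive,v0) | N1.N0=(suspect,v1) N1.N1=(alive,v0) N1.N2=(alive,v0) N1.N3=(alive,v0)
Op 3: gossip N1<->N3 -> N1.N0=(suspect,v1) N1.N1=(alive,v0) N1.N2=(alive,v0) N1.N3=(alive,v0) | N3.N0=(suspect,v1) N3.N1=(alive,v0) N3.N2=(alive,v0) N3.N3=(alive,v0)
Op 4: N1 marks N2=suspect -> (suspect,v1)
Op 5: N1 marks N1=suspect -> (suspect,v1)
Op 6: N2 marks N3=suspect -> (suspect,v1)
Op 7: gossip N0<->N3 -> N0.N0=(suspect,v1) N0.N1=(alive,v0) N0.N2=(alive,v0) N0.N3=(alive,v0) | N3.N0=(suspect,v1) N3.N1=(alive,v0) N3.N2=(alive,v0) N3.N3=(alive,v0)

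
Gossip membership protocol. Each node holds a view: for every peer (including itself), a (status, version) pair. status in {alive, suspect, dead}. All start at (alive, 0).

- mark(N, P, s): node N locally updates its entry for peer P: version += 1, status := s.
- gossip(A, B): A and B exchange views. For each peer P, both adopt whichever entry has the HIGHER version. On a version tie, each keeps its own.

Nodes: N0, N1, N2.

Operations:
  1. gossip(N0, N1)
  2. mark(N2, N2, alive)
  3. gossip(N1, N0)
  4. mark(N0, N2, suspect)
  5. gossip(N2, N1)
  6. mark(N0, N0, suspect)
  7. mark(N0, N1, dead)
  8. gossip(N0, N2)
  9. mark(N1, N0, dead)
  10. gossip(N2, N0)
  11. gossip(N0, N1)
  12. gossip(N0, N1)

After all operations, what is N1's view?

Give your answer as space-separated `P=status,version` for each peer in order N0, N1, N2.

Op 1: gossip N0<->N1 -> N0.N0=(alive,v0) N0.N1=(alive,v0) N0.N2=(alive,v0) | N1.N0=(alive,v0) N1.N1=(alive,v0) N1.N2=(alive,v0)
Op 2: N2 marks N2=alive -> (alive,v1)
Op 3: gossip N1<->N0 -> N1.N0=(alive,v0) N1.N1=(alive,v0) N1.N2=(alive,v0) | N0.N0=(alive,v0) N0.N1=(alive,v0) N0.N2=(alive,v0)
Op 4: N0 marks N2=suspect -> (suspect,v1)
Op 5: gossip N2<->N1 -> N2.N0=(alive,v0) N2.N1=(alive,v0) N2.N2=(alive,v1) | N1.N0=(alive,v0) N1.N1=(alive,v0) N1.N2=(alive,v1)
Op 6: N0 marks N0=suspect -> (suspect,v1)
Op 7: N0 marks N1=dead -> (dead,v1)
Op 8: gossip N0<->N2 -> N0.N0=(suspect,v1) N0.N1=(dead,v1) N0.N2=(suspect,v1) | N2.N0=(suspect,v1) N2.N1=(dead,v1) N2.N2=(alive,v1)
Op 9: N1 marks N0=dead -> (dead,v1)
Op 10: gossip N2<->N0 -> N2.N0=(suspect,v1) N2.N1=(dead,v1) N2.N2=(alive,v1) | N0.N0=(suspect,v1) N0.N1=(dead,v1) N0.N2=(suspect,v1)
Op 11: gossip N0<->N1 -> N0.N0=(suspect,v1) N0.N1=(dead,v1) N0.N2=(suspect,v1) | N1.N0=(dead,v1) N1.N1=(dead,v1) N1.N2=(alive,v1)
Op 12: gossip N0<->N1 -> N0.N0=(suspect,v1) N0.N1=(dead,v1) N0.N2=(suspect,v1) | N1.N0=(dead,v1) N1.N1=(dead,v1) N1.N2=(alive,v1)

Answer: N0=dead,1 N1=dead,1 N2=alive,1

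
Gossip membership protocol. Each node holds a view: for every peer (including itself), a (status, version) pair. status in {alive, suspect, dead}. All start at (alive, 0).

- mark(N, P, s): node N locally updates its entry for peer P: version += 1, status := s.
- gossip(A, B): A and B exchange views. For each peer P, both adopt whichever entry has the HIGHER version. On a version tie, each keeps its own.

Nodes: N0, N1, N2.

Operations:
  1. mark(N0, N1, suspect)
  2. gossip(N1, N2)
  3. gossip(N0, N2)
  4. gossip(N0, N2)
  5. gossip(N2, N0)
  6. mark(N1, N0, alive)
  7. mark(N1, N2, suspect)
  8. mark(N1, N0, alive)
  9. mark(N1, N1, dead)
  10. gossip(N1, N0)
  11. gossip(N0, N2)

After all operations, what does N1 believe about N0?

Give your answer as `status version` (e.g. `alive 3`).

Op 1: N0 marks N1=suspect -> (suspect,v1)
Op 2: gossip N1<->N2 -> N1.N0=(alive,v0) N1.N1=(alive,v0) N1.N2=(alive,v0) | N2.N0=(alive,v0) N2.N1=(alive,v0) N2.N2=(alive,v0)
Op 3: gossip N0<->N2 -> N0.N0=(alive,v0) N0.N1=(suspect,v1) N0.N2=(alive,v0) | N2.N0=(alive,v0) N2.N1=(suspect,v1) N2.N2=(alive,v0)
Op 4: gossip N0<->N2 -> N0.N0=(alive,v0) N0.N1=(suspect,v1) N0.N2=(alive,v0) | N2.N0=(alive,v0) N2.N1=(suspect,v1) N2.N2=(alive,v0)
Op 5: gossip N2<->N0 -> N2.N0=(alive,v0) N2.N1=(suspect,v1) N2.N2=(alive,v0) | N0.N0=(alive,v0) N0.N1=(suspect,v1) N0.N2=(alive,v0)
Op 6: N1 marks N0=alive -> (alive,v1)
Op 7: N1 marks N2=suspect -> (suspect,v1)
Op 8: N1 marks N0=alive -> (alive,v2)
Op 9: N1 marks N1=dead -> (dead,v1)
Op 10: gossip N1<->N0 -> N1.N0=(alive,v2) N1.N1=(dead,v1) N1.N2=(suspect,v1) | N0.N0=(alive,v2) N0.N1=(suspect,v1) N0.N2=(suspect,v1)
Op 11: gossip N0<->N2 -> N0.N0=(alive,v2) N0.N1=(suspect,v1) N0.N2=(suspect,v1) | N2.N0=(alive,v2) N2.N1=(suspect,v1) N2.N2=(suspect,v1)

Answer: alive 2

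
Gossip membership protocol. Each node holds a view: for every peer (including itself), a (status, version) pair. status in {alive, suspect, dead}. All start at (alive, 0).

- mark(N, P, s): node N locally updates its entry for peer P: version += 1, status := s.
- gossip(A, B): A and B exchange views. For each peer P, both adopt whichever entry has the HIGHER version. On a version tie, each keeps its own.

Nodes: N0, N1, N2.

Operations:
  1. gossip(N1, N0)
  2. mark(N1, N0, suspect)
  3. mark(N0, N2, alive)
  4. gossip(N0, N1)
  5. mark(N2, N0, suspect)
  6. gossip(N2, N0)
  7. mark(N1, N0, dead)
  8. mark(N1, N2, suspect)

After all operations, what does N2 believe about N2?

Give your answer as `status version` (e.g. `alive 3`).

Op 1: gossip N1<->N0 -> N1.N0=(alive,v0) N1.N1=(alive,v0) N1.N2=(alive,v0) | N0.N0=(alive,v0) N0.N1=(alive,v0) N0.N2=(alive,v0)
Op 2: N1 marks N0=suspect -> (suspect,v1)
Op 3: N0 marks N2=alive -> (alive,v1)
Op 4: gossip N0<->N1 -> N0.N0=(suspect,v1) N0.N1=(alive,v0) N0.N2=(alive,v1) | N1.N0=(suspect,v1) N1.N1=(alive,v0) N1.N2=(alive,v1)
Op 5: N2 marks N0=suspect -> (suspect,v1)
Op 6: gossip N2<->N0 -> N2.N0=(suspect,v1) N2.N1=(alive,v0) N2.N2=(alive,v1) | N0.N0=(suspect,v1) N0.N1=(alive,v0) N0.N2=(alive,v1)
Op 7: N1 marks N0=dead -> (dead,v2)
Op 8: N1 marks N2=suspect -> (suspect,v2)

Answer: alive 1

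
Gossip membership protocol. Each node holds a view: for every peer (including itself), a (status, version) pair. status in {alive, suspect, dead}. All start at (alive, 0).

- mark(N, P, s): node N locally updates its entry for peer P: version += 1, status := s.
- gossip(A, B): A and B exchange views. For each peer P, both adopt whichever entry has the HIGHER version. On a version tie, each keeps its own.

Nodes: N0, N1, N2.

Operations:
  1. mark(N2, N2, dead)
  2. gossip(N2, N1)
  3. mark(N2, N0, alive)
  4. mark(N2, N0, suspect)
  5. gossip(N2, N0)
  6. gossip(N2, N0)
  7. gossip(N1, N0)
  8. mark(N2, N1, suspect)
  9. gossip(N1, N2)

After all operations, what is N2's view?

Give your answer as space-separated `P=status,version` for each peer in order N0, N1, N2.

Answer: N0=suspect,2 N1=suspect,1 N2=dead,1

Derivation:
Op 1: N2 marks N2=dead -> (dead,v1)
Op 2: gossip N2<->N1 -> N2.N0=(alive,v0) N2.N1=(alive,v0) N2.N2=(dead,v1) | N1.N0=(alive,v0) N1.N1=(alive,v0) N1.N2=(dead,v1)
Op 3: N2 marks N0=alive -> (alive,v1)
Op 4: N2 marks N0=suspect -> (suspect,v2)
Op 5: gossip N2<->N0 -> N2.N0=(suspect,v2) N2.N1=(alive,v0) N2.N2=(dead,v1) | N0.N0=(suspect,v2) N0.N1=(alive,v0) N0.N2=(dead,v1)
Op 6: gossip N2<->N0 -> N2.N0=(suspect,v2) N2.N1=(alive,v0) N2.N2=(dead,v1) | N0.N0=(suspect,v2) N0.N1=(alive,v0) N0.N2=(dead,v1)
Op 7: gossip N1<->N0 -> N1.N0=(suspect,v2) N1.N1=(alive,v0) N1.N2=(dead,v1) | N0.N0=(suspect,v2) N0.N1=(alive,v0) N0.N2=(dead,v1)
Op 8: N2 marks N1=suspect -> (suspect,v1)
Op 9: gossip N1<->N2 -> N1.N0=(suspect,v2) N1.N1=(suspect,v1) N1.N2=(dead,v1) | N2.N0=(suspect,v2) N2.N1=(suspect,v1) N2.N2=(dead,v1)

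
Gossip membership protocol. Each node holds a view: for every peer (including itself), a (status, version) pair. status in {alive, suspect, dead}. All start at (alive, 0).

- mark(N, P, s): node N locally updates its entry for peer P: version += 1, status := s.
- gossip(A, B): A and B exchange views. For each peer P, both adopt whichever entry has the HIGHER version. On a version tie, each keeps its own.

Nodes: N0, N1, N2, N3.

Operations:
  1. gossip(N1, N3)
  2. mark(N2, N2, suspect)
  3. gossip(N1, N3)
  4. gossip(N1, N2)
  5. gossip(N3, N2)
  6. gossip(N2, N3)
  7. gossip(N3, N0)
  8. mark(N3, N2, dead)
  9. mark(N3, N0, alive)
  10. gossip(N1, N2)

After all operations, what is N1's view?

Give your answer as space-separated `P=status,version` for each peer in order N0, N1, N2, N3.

Answer: N0=alive,0 N1=alive,0 N2=suspect,1 N3=alive,0

Derivation:
Op 1: gossip N1<->N3 -> N1.N0=(alive,v0) N1.N1=(alive,v0) N1.N2=(alive,v0) N1.N3=(alive,v0) | N3.N0=(alive,v0) N3.N1=(alive,v0) N3.N2=(alive,v0) N3.N3=(alive,v0)
Op 2: N2 marks N2=suspect -> (suspect,v1)
Op 3: gossip N1<->N3 -> N1.N0=(alive,v0) N1.N1=(alive,v0) N1.N2=(alive,v0) N1.N3=(alive,v0) | N3.N0=(alive,v0) N3.N1=(alive,v0) N3.N2=(alive,v0) N3.N3=(alive,v0)
Op 4: gossip N1<->N2 -> N1.N0=(alive,v0) N1.N1=(alive,v0) N1.N2=(suspect,v1) N1.N3=(alive,v0) | N2.N0=(alive,v0) N2.N1=(alive,v0) N2.N2=(suspect,v1) N2.N3=(alive,v0)
Op 5: gossip N3<->N2 -> N3.N0=(alive,v0) N3.N1=(alive,v0) N3.N2=(suspect,v1) N3.N3=(alive,v0) | N2.N0=(alive,v0) N2.N1=(alive,v0) N2.N2=(suspect,v1) N2.N3=(alive,v0)
Op 6: gossip N2<->N3 -> N2.N0=(alive,v0) N2.N1=(alive,v0) N2.N2=(suspect,v1) N2.N3=(alive,v0) | N3.N0=(alive,v0) N3.N1=(alive,v0) N3.N2=(suspect,v1) N3.N3=(alive,v0)
Op 7: gossip N3<->N0 -> N3.N0=(alive,v0) N3.N1=(alive,v0) N3.N2=(suspect,v1) N3.N3=(alive,v0) | N0.N0=(alive,v0) N0.N1=(alive,v0) N0.N2=(suspect,v1) N0.N3=(alive,v0)
Op 8: N3 marks N2=dead -> (dead,v2)
Op 9: N3 marks N0=alive -> (alive,v1)
Op 10: gossip N1<->N2 -> N1.N0=(alive,v0) N1.N1=(alive,v0) N1.N2=(suspect,v1) N1.N3=(alive,v0) | N2.N0=(alive,v0) N2.N1=(alive,v0) N2.N2=(suspect,v1) N2.N3=(alive,v0)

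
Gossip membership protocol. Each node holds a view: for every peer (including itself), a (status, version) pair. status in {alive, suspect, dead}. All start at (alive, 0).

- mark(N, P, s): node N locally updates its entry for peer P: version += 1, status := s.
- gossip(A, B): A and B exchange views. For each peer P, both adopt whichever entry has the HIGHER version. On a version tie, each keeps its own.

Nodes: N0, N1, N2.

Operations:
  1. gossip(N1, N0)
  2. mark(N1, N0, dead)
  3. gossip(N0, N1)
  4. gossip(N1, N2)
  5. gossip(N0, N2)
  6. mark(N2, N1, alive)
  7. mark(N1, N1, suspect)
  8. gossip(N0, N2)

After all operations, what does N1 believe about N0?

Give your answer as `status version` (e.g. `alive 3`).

Op 1: gossip N1<->N0 -> N1.N0=(alive,v0) N1.N1=(alive,v0) N1.N2=(alive,v0) | N0.N0=(alive,v0) N0.N1=(alive,v0) N0.N2=(alive,v0)
Op 2: N1 marks N0=dead -> (dead,v1)
Op 3: gossip N0<->N1 -> N0.N0=(dead,v1) N0.N1=(alive,v0) N0.N2=(alive,v0) | N1.N0=(dead,v1) N1.N1=(alive,v0) N1.N2=(alive,v0)
Op 4: gossip N1<->N2 -> N1.N0=(dead,v1) N1.N1=(alive,v0) N1.N2=(alive,v0) | N2.N0=(dead,v1) N2.N1=(alive,v0) N2.N2=(alive,v0)
Op 5: gossip N0<->N2 -> N0.N0=(dead,v1) N0.N1=(alive,v0) N0.N2=(alive,v0) | N2.N0=(dead,v1) N2.N1=(alive,v0) N2.N2=(alive,v0)
Op 6: N2 marks N1=alive -> (alive,v1)
Op 7: N1 marks N1=suspect -> (suspect,v1)
Op 8: gossip N0<->N2 -> N0.N0=(dead,v1) N0.N1=(alive,v1) N0.N2=(alive,v0) | N2.N0=(dead,v1) N2.N1=(alive,v1) N2.N2=(alive,v0)

Answer: dead 1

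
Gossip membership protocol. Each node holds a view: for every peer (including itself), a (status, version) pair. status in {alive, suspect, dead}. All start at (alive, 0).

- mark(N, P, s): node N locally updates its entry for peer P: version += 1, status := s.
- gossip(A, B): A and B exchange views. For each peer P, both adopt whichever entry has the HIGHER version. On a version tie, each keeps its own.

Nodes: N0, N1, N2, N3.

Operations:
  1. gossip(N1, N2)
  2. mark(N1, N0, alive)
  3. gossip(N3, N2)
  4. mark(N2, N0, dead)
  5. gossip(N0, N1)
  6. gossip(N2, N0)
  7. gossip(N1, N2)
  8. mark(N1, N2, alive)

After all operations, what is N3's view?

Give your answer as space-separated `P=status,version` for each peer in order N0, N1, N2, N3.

Answer: N0=alive,0 N1=alive,0 N2=alive,0 N3=alive,0

Derivation:
Op 1: gossip N1<->N2 -> N1.N0=(alive,v0) N1.N1=(alive,v0) N1.N2=(alive,v0) N1.N3=(alive,v0) | N2.N0=(alive,v0) N2.N1=(alive,v0) N2.N2=(alive,v0) N2.N3=(alive,v0)
Op 2: N1 marks N0=alive -> (alive,v1)
Op 3: gossip N3<->N2 -> N3.N0=(alive,v0) N3.N1=(alive,v0) N3.N2=(alive,v0) N3.N3=(alive,v0) | N2.N0=(alive,v0) N2.N1=(alive,v0) N2.N2=(alive,v0) N2.N3=(alive,v0)
Op 4: N2 marks N0=dead -> (dead,v1)
Op 5: gossip N0<->N1 -> N0.N0=(alive,v1) N0.N1=(alive,v0) N0.N2=(alive,v0) N0.N3=(alive,v0) | N1.N0=(alive,v1) N1.N1=(alive,v0) N1.N2=(alive,v0) N1.N3=(alive,v0)
Op 6: gossip N2<->N0 -> N2.N0=(dead,v1) N2.N1=(alive,v0) N2.N2=(alive,v0) N2.N3=(alive,v0) | N0.N0=(alive,v1) N0.N1=(alive,v0) N0.N2=(alive,v0) N0.N3=(alive,v0)
Op 7: gossip N1<->N2 -> N1.N0=(alive,v1) N1.N1=(alive,v0) N1.N2=(alive,v0) N1.N3=(alive,v0) | N2.N0=(dead,v1) N2.N1=(alive,v0) N2.N2=(alive,v0) N2.N3=(alive,v0)
Op 8: N1 marks N2=alive -> (alive,v1)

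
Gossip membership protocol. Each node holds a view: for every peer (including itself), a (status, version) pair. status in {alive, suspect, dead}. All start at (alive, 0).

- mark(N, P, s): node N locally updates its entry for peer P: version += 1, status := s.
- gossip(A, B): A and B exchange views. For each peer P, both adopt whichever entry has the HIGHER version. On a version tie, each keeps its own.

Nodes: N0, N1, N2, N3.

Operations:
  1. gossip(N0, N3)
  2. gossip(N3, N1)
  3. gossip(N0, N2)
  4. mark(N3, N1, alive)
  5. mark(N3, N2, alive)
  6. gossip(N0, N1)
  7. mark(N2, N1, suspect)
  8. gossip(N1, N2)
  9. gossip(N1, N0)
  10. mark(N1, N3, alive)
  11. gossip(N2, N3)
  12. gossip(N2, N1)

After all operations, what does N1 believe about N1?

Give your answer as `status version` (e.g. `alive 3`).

Answer: suspect 1

Derivation:
Op 1: gossip N0<->N3 -> N0.N0=(alive,v0) N0.N1=(alive,v0) N0.N2=(alive,v0) N0.N3=(alive,v0) | N3.N0=(alive,v0) N3.N1=(alive,v0) N3.N2=(alive,v0) N3.N3=(alive,v0)
Op 2: gossip N3<->N1 -> N3.N0=(alive,v0) N3.N1=(alive,v0) N3.N2=(alive,v0) N3.N3=(alive,v0) | N1.N0=(alive,v0) N1.N1=(alive,v0) N1.N2=(alive,v0) N1.N3=(alive,v0)
Op 3: gossip N0<->N2 -> N0.N0=(alive,v0) N0.N1=(alive,v0) N0.N2=(alive,v0) N0.N3=(alive,v0) | N2.N0=(alive,v0) N2.N1=(alive,v0) N2.N2=(alive,v0) N2.N3=(alive,v0)
Op 4: N3 marks N1=alive -> (alive,v1)
Op 5: N3 marks N2=alive -> (alive,v1)
Op 6: gossip N0<->N1 -> N0.N0=(alive,v0) N0.N1=(alive,v0) N0.N2=(alive,v0) N0.N3=(alive,v0) | N1.N0=(alive,v0) N1.N1=(alive,v0) N1.N2=(alive,v0) N1.N3=(alive,v0)
Op 7: N2 marks N1=suspect -> (suspect,v1)
Op 8: gossip N1<->N2 -> N1.N0=(alive,v0) N1.N1=(suspect,v1) N1.N2=(alive,v0) N1.N3=(alive,v0) | N2.N0=(alive,v0) N2.N1=(suspect,v1) N2.N2=(alive,v0) N2.N3=(alive,v0)
Op 9: gossip N1<->N0 -> N1.N0=(alive,v0) N1.N1=(suspect,v1) N1.N2=(alive,v0) N1.N3=(alive,v0) | N0.N0=(alive,v0) N0.N1=(suspect,v1) N0.N2=(alive,v0) N0.N3=(alive,v0)
Op 10: N1 marks N3=alive -> (alive,v1)
Op 11: gossip N2<->N3 -> N2.N0=(alive,v0) N2.N1=(suspect,v1) N2.N2=(alive,v1) N2.N3=(alive,v0) | N3.N0=(alive,v0) N3.N1=(alive,v1) N3.N2=(alive,v1) N3.N3=(alive,v0)
Op 12: gossip N2<->N1 -> N2.N0=(alive,v0) N2.N1=(suspect,v1) N2.N2=(alive,v1) N2.N3=(alive,v1) | N1.N0=(alive,v0) N1.N1=(suspect,v1) N1.N2=(alive,v1) N1.N3=(alive,v1)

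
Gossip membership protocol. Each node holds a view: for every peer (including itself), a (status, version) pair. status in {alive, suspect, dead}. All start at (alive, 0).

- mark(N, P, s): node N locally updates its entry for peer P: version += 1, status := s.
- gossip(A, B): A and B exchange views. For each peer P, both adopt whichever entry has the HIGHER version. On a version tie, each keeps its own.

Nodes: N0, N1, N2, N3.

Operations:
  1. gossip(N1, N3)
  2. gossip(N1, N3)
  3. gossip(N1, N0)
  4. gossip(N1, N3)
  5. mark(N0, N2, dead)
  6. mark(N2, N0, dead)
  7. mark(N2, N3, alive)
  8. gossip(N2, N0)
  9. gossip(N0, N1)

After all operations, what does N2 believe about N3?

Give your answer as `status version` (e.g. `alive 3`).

Answer: alive 1

Derivation:
Op 1: gossip N1<->N3 -> N1.N0=(alive,v0) N1.N1=(alive,v0) N1.N2=(alive,v0) N1.N3=(alive,v0) | N3.N0=(alive,v0) N3.N1=(alive,v0) N3.N2=(alive,v0) N3.N3=(alive,v0)
Op 2: gossip N1<->N3 -> N1.N0=(alive,v0) N1.N1=(alive,v0) N1.N2=(alive,v0) N1.N3=(alive,v0) | N3.N0=(alive,v0) N3.N1=(alive,v0) N3.N2=(alive,v0) N3.N3=(alive,v0)
Op 3: gossip N1<->N0 -> N1.N0=(alive,v0) N1.N1=(alive,v0) N1.N2=(alive,v0) N1.N3=(alive,v0) | N0.N0=(alive,v0) N0.N1=(alive,v0) N0.N2=(alive,v0) N0.N3=(alive,v0)
Op 4: gossip N1<->N3 -> N1.N0=(alive,v0) N1.N1=(alive,v0) N1.N2=(alive,v0) N1.N3=(alive,v0) | N3.N0=(alive,v0) N3.N1=(alive,v0) N3.N2=(alive,v0) N3.N3=(alive,v0)
Op 5: N0 marks N2=dead -> (dead,v1)
Op 6: N2 marks N0=dead -> (dead,v1)
Op 7: N2 marks N3=alive -> (alive,v1)
Op 8: gossip N2<->N0 -> N2.N0=(dead,v1) N2.N1=(alive,v0) N2.N2=(dead,v1) N2.N3=(alive,v1) | N0.N0=(dead,v1) N0.N1=(alive,v0) N0.N2=(dead,v1) N0.N3=(alive,v1)
Op 9: gossip N0<->N1 -> N0.N0=(dead,v1) N0.N1=(alive,v0) N0.N2=(dead,v1) N0.N3=(alive,v1) | N1.N0=(dead,v1) N1.N1=(alive,v0) N1.N2=(dead,v1) N1.N3=(alive,v1)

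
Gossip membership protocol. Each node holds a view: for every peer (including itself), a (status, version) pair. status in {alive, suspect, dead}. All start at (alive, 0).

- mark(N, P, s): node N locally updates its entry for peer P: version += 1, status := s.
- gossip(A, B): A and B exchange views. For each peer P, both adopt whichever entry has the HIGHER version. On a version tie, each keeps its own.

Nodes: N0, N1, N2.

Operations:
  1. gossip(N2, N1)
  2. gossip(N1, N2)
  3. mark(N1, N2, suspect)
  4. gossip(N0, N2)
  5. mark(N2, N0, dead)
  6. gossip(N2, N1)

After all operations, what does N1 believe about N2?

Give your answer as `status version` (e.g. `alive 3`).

Op 1: gossip N2<->N1 -> N2.N0=(alive,v0) N2.N1=(alive,v0) N2.N2=(alive,v0) | N1.N0=(alive,v0) N1.N1=(alive,v0) N1.N2=(alive,v0)
Op 2: gossip N1<->N2 -> N1.N0=(alive,v0) N1.N1=(alive,v0) N1.N2=(alive,v0) | N2.N0=(alive,v0) N2.N1=(alive,v0) N2.N2=(alive,v0)
Op 3: N1 marks N2=suspect -> (suspect,v1)
Op 4: gossip N0<->N2 -> N0.N0=(alive,v0) N0.N1=(alive,v0) N0.N2=(alive,v0) | N2.N0=(alive,v0) N2.N1=(alive,v0) N2.N2=(alive,v0)
Op 5: N2 marks N0=dead -> (dead,v1)
Op 6: gossip N2<->N1 -> N2.N0=(dead,v1) N2.N1=(alive,v0) N2.N2=(suspect,v1) | N1.N0=(dead,v1) N1.N1=(alive,v0) N1.N2=(suspect,v1)

Answer: suspect 1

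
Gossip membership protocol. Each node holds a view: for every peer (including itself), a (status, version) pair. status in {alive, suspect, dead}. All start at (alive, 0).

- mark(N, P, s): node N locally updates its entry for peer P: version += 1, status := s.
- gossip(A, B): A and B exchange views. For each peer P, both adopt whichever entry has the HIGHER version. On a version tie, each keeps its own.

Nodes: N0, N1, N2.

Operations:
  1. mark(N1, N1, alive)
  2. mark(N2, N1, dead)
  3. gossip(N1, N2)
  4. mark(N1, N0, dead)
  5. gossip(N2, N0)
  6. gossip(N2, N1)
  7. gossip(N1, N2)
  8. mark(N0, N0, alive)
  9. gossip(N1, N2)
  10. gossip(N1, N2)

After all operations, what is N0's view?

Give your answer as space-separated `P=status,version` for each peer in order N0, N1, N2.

Answer: N0=alive,1 N1=dead,1 N2=alive,0

Derivation:
Op 1: N1 marks N1=alive -> (alive,v1)
Op 2: N2 marks N1=dead -> (dead,v1)
Op 3: gossip N1<->N2 -> N1.N0=(alive,v0) N1.N1=(alive,v1) N1.N2=(alive,v0) | N2.N0=(alive,v0) N2.N1=(dead,v1) N2.N2=(alive,v0)
Op 4: N1 marks N0=dead -> (dead,v1)
Op 5: gossip N2<->N0 -> N2.N0=(alive,v0) N2.N1=(dead,v1) N2.N2=(alive,v0) | N0.N0=(alive,v0) N0.N1=(dead,v1) N0.N2=(alive,v0)
Op 6: gossip N2<->N1 -> N2.N0=(dead,v1) N2.N1=(dead,v1) N2.N2=(alive,v0) | N1.N0=(dead,v1) N1.N1=(alive,v1) N1.N2=(alive,v0)
Op 7: gossip N1<->N2 -> N1.N0=(dead,v1) N1.N1=(alive,v1) N1.N2=(alive,v0) | N2.N0=(dead,v1) N2.N1=(dead,v1) N2.N2=(alive,v0)
Op 8: N0 marks N0=alive -> (alive,v1)
Op 9: gossip N1<->N2 -> N1.N0=(dead,v1) N1.N1=(alive,v1) N1.N2=(alive,v0) | N2.N0=(dead,v1) N2.N1=(dead,v1) N2.N2=(alive,v0)
Op 10: gossip N1<->N2 -> N1.N0=(dead,v1) N1.N1=(alive,v1) N1.N2=(alive,v0) | N2.N0=(dead,v1) N2.N1=(dead,v1) N2.N2=(alive,v0)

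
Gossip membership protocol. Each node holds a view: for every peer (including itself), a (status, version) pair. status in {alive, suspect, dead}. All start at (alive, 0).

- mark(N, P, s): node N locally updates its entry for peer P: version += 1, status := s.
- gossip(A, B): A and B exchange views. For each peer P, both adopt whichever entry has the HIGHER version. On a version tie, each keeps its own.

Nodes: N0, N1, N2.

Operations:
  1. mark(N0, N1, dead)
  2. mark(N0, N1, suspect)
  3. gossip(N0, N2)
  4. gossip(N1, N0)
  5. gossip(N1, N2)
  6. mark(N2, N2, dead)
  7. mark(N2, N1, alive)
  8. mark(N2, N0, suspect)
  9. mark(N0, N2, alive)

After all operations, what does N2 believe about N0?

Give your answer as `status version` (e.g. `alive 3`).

Answer: suspect 1

Derivation:
Op 1: N0 marks N1=dead -> (dead,v1)
Op 2: N0 marks N1=suspect -> (suspect,v2)
Op 3: gossip N0<->N2 -> N0.N0=(alive,v0) N0.N1=(suspect,v2) N0.N2=(alive,v0) | N2.N0=(alive,v0) N2.N1=(suspect,v2) N2.N2=(alive,v0)
Op 4: gossip N1<->N0 -> N1.N0=(alive,v0) N1.N1=(suspect,v2) N1.N2=(alive,v0) | N0.N0=(alive,v0) N0.N1=(suspect,v2) N0.N2=(alive,v0)
Op 5: gossip N1<->N2 -> N1.N0=(alive,v0) N1.N1=(suspect,v2) N1.N2=(alive,v0) | N2.N0=(alive,v0) N2.N1=(suspect,v2) N2.N2=(alive,v0)
Op 6: N2 marks N2=dead -> (dead,v1)
Op 7: N2 marks N1=alive -> (alive,v3)
Op 8: N2 marks N0=suspect -> (suspect,v1)
Op 9: N0 marks N2=alive -> (alive,v1)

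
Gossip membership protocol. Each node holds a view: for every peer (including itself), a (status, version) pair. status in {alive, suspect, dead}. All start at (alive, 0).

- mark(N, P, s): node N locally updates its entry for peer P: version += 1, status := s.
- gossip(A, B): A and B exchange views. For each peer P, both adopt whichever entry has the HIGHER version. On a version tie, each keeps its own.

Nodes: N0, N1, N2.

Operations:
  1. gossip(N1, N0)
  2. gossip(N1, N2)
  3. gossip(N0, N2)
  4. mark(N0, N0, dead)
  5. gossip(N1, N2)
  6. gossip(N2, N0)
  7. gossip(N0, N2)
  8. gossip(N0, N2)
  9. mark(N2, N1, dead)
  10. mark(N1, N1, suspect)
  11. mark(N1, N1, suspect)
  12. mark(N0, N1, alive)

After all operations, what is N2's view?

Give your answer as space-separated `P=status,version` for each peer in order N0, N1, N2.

Answer: N0=dead,1 N1=dead,1 N2=alive,0

Derivation:
Op 1: gossip N1<->N0 -> N1.N0=(alive,v0) N1.N1=(alive,v0) N1.N2=(alive,v0) | N0.N0=(alive,v0) N0.N1=(alive,v0) N0.N2=(alive,v0)
Op 2: gossip N1<->N2 -> N1.N0=(alive,v0) N1.N1=(alive,v0) N1.N2=(alive,v0) | N2.N0=(alive,v0) N2.N1=(alive,v0) N2.N2=(alive,v0)
Op 3: gossip N0<->N2 -> N0.N0=(alive,v0) N0.N1=(alive,v0) N0.N2=(alive,v0) | N2.N0=(alive,v0) N2.N1=(alive,v0) N2.N2=(alive,v0)
Op 4: N0 marks N0=dead -> (dead,v1)
Op 5: gossip N1<->N2 -> N1.N0=(alive,v0) N1.N1=(alive,v0) N1.N2=(alive,v0) | N2.N0=(alive,v0) N2.N1=(alive,v0) N2.N2=(alive,v0)
Op 6: gossip N2<->N0 -> N2.N0=(dead,v1) N2.N1=(alive,v0) N2.N2=(alive,v0) | N0.N0=(dead,v1) N0.N1=(alive,v0) N0.N2=(alive,v0)
Op 7: gossip N0<->N2 -> N0.N0=(dead,v1) N0.N1=(alive,v0) N0.N2=(alive,v0) | N2.N0=(dead,v1) N2.N1=(alive,v0) N2.N2=(alive,v0)
Op 8: gossip N0<->N2 -> N0.N0=(dead,v1) N0.N1=(alive,v0) N0.N2=(alive,v0) | N2.N0=(dead,v1) N2.N1=(alive,v0) N2.N2=(alive,v0)
Op 9: N2 marks N1=dead -> (dead,v1)
Op 10: N1 marks N1=suspect -> (suspect,v1)
Op 11: N1 marks N1=suspect -> (suspect,v2)
Op 12: N0 marks N1=alive -> (alive,v1)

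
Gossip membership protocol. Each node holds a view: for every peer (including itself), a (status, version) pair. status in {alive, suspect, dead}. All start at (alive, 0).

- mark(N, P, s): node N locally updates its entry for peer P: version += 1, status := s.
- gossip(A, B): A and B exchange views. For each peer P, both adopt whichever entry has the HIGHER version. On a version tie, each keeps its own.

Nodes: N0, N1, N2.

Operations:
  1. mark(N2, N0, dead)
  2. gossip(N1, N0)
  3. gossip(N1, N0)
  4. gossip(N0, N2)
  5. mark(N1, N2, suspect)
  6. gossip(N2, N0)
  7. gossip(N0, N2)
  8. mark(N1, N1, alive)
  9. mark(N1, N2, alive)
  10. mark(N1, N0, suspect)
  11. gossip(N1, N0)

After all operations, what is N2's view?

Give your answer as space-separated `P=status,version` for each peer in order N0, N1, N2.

Op 1: N2 marks N0=dead -> (dead,v1)
Op 2: gossip N1<->N0 -> N1.N0=(alive,v0) N1.N1=(alive,v0) N1.N2=(alive,v0) | N0.N0=(alive,v0) N0.N1=(alive,v0) N0.N2=(alive,v0)
Op 3: gossip N1<->N0 -> N1.N0=(alive,v0) N1.N1=(alive,v0) N1.N2=(alive,v0) | N0.N0=(alive,v0) N0.N1=(alive,v0) N0.N2=(alive,v0)
Op 4: gossip N0<->N2 -> N0.N0=(dead,v1) N0.N1=(alive,v0) N0.N2=(alive,v0) | N2.N0=(dead,v1) N2.N1=(alive,v0) N2.N2=(alive,v0)
Op 5: N1 marks N2=suspect -> (suspect,v1)
Op 6: gossip N2<->N0 -> N2.N0=(dead,v1) N2.N1=(alive,v0) N2.N2=(alive,v0) | N0.N0=(dead,v1) N0.N1=(alive,v0) N0.N2=(alive,v0)
Op 7: gossip N0<->N2 -> N0.N0=(dead,v1) N0.N1=(alive,v0) N0.N2=(alive,v0) | N2.N0=(dead,v1) N2.N1=(alive,v0) N2.N2=(alive,v0)
Op 8: N1 marks N1=alive -> (alive,v1)
Op 9: N1 marks N2=alive -> (alive,v2)
Op 10: N1 marks N0=suspect -> (suspect,v1)
Op 11: gossip N1<->N0 -> N1.N0=(suspect,v1) N1.N1=(alive,v1) N1.N2=(alive,v2) | N0.N0=(dead,v1) N0.N1=(alive,v1) N0.N2=(alive,v2)

Answer: N0=dead,1 N1=alive,0 N2=alive,0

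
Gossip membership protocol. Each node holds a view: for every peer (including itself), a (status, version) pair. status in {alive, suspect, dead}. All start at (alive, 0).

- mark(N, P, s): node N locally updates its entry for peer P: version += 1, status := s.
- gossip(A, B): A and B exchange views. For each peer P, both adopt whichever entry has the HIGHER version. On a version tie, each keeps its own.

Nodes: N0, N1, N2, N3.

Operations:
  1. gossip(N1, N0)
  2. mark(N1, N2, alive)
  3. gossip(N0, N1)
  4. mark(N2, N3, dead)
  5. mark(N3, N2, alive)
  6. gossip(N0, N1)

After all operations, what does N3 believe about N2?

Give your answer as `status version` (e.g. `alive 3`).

Answer: alive 1

Derivation:
Op 1: gossip N1<->N0 -> N1.N0=(alive,v0) N1.N1=(alive,v0) N1.N2=(alive,v0) N1.N3=(alive,v0) | N0.N0=(alive,v0) N0.N1=(alive,v0) N0.N2=(alive,v0) N0.N3=(alive,v0)
Op 2: N1 marks N2=alive -> (alive,v1)
Op 3: gossip N0<->N1 -> N0.N0=(alive,v0) N0.N1=(alive,v0) N0.N2=(alive,v1) N0.N3=(alive,v0) | N1.N0=(alive,v0) N1.N1=(alive,v0) N1.N2=(alive,v1) N1.N3=(alive,v0)
Op 4: N2 marks N3=dead -> (dead,v1)
Op 5: N3 marks N2=alive -> (alive,v1)
Op 6: gossip N0<->N1 -> N0.N0=(alive,v0) N0.N1=(alive,v0) N0.N2=(alive,v1) N0.N3=(alive,v0) | N1.N0=(alive,v0) N1.N1=(alive,v0) N1.N2=(alive,v1) N1.N3=(alive,v0)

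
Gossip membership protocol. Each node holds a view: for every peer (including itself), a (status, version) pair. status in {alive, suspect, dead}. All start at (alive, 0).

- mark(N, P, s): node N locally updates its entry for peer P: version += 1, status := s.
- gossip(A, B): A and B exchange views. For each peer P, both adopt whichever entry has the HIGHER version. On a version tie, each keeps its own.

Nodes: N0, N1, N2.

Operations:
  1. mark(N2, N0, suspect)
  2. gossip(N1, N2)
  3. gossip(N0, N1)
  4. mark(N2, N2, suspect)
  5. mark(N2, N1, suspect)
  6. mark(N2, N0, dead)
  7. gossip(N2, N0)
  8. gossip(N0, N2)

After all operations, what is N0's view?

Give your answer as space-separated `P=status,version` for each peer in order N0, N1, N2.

Answer: N0=dead,2 N1=suspect,1 N2=suspect,1

Derivation:
Op 1: N2 marks N0=suspect -> (suspect,v1)
Op 2: gossip N1<->N2 -> N1.N0=(suspect,v1) N1.N1=(alive,v0) N1.N2=(alive,v0) | N2.N0=(suspect,v1) N2.N1=(alive,v0) N2.N2=(alive,v0)
Op 3: gossip N0<->N1 -> N0.N0=(suspect,v1) N0.N1=(alive,v0) N0.N2=(alive,v0) | N1.N0=(suspect,v1) N1.N1=(alive,v0) N1.N2=(alive,v0)
Op 4: N2 marks N2=suspect -> (suspect,v1)
Op 5: N2 marks N1=suspect -> (suspect,v1)
Op 6: N2 marks N0=dead -> (dead,v2)
Op 7: gossip N2<->N0 -> N2.N0=(dead,v2) N2.N1=(suspect,v1) N2.N2=(suspect,v1) | N0.N0=(dead,v2) N0.N1=(suspect,v1) N0.N2=(suspect,v1)
Op 8: gossip N0<->N2 -> N0.N0=(dead,v2) N0.N1=(suspect,v1) N0.N2=(suspect,v1) | N2.N0=(dead,v2) N2.N1=(suspect,v1) N2.N2=(suspect,v1)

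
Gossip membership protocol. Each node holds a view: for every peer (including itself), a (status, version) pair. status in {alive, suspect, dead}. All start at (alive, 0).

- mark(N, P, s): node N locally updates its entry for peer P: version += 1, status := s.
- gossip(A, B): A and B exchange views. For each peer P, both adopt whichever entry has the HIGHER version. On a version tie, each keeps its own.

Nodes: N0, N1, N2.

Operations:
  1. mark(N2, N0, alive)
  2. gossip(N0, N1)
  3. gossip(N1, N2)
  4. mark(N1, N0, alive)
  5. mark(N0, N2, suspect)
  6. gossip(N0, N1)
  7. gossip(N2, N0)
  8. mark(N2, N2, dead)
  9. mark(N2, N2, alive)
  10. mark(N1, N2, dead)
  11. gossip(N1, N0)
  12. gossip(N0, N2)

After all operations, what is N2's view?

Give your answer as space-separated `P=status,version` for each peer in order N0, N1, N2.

Op 1: N2 marks N0=alive -> (alive,v1)
Op 2: gossip N0<->N1 -> N0.N0=(alive,v0) N0.N1=(alive,v0) N0.N2=(alive,v0) | N1.N0=(alive,v0) N1.N1=(alive,v0) N1.N2=(alive,v0)
Op 3: gossip N1<->N2 -> N1.N0=(alive,v1) N1.N1=(alive,v0) N1.N2=(alive,v0) | N2.N0=(alive,v1) N2.N1=(alive,v0) N2.N2=(alive,v0)
Op 4: N1 marks N0=alive -> (alive,v2)
Op 5: N0 marks N2=suspect -> (suspect,v1)
Op 6: gossip N0<->N1 -> N0.N0=(alive,v2) N0.N1=(alive,v0) N0.N2=(suspect,v1) | N1.N0=(alive,v2) N1.N1=(alive,v0) N1.N2=(suspect,v1)
Op 7: gossip N2<->N0 -> N2.N0=(alive,v2) N2.N1=(alive,v0) N2.N2=(suspect,v1) | N0.N0=(alive,v2) N0.N1=(alive,v0) N0.N2=(suspect,v1)
Op 8: N2 marks N2=dead -> (dead,v2)
Op 9: N2 marks N2=alive -> (alive,v3)
Op 10: N1 marks N2=dead -> (dead,v2)
Op 11: gossip N1<->N0 -> N1.N0=(alive,v2) N1.N1=(alive,v0) N1.N2=(dead,v2) | N0.N0=(alive,v2) N0.N1=(alive,v0) N0.N2=(dead,v2)
Op 12: gossip N0<->N2 -> N0.N0=(alive,v2) N0.N1=(alive,v0) N0.N2=(alive,v3) | N2.N0=(alive,v2) N2.N1=(alive,v0) N2.N2=(alive,v3)

Answer: N0=alive,2 N1=alive,0 N2=alive,3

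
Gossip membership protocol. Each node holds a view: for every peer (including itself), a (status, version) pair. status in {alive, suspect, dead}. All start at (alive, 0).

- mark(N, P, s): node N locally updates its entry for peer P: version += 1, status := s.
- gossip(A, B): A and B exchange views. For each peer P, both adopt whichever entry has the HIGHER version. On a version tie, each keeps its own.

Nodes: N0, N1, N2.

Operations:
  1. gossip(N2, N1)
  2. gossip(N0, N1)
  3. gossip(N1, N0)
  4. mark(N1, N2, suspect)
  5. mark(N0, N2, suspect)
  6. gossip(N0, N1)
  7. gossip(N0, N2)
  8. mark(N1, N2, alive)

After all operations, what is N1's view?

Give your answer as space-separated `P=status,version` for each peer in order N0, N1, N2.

Op 1: gossip N2<->N1 -> N2.N0=(alive,v0) N2.N1=(alive,v0) N2.N2=(alive,v0) | N1.N0=(alive,v0) N1.N1=(alive,v0) N1.N2=(alive,v0)
Op 2: gossip N0<->N1 -> N0.N0=(alive,v0) N0.N1=(alive,v0) N0.N2=(alive,v0) | N1.N0=(alive,v0) N1.N1=(alive,v0) N1.N2=(alive,v0)
Op 3: gossip N1<->N0 -> N1.N0=(alive,v0) N1.N1=(alive,v0) N1.N2=(alive,v0) | N0.N0=(alive,v0) N0.N1=(alive,v0) N0.N2=(alive,v0)
Op 4: N1 marks N2=suspect -> (suspect,v1)
Op 5: N0 marks N2=suspect -> (suspect,v1)
Op 6: gossip N0<->N1 -> N0.N0=(alive,v0) N0.N1=(alive,v0) N0.N2=(suspect,v1) | N1.N0=(alive,v0) N1.N1=(alive,v0) N1.N2=(suspect,v1)
Op 7: gossip N0<->N2 -> N0.N0=(alive,v0) N0.N1=(alive,v0) N0.N2=(suspect,v1) | N2.N0=(alive,v0) N2.N1=(alive,v0) N2.N2=(suspect,v1)
Op 8: N1 marks N2=alive -> (alive,v2)

Answer: N0=alive,0 N1=alive,0 N2=alive,2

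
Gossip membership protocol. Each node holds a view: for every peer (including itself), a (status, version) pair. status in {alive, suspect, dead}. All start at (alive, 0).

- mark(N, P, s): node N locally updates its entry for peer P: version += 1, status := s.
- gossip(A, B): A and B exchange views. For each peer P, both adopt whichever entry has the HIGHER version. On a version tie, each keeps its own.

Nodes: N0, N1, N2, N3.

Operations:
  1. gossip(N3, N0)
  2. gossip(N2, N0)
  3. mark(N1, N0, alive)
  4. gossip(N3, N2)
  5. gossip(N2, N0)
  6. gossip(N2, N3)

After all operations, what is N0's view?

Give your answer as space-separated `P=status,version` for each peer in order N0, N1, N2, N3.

Answer: N0=alive,0 N1=alive,0 N2=alive,0 N3=alive,0

Derivation:
Op 1: gossip N3<->N0 -> N3.N0=(alive,v0) N3.N1=(alive,v0) N3.N2=(alive,v0) N3.N3=(alive,v0) | N0.N0=(alive,v0) N0.N1=(alive,v0) N0.N2=(alive,v0) N0.N3=(alive,v0)
Op 2: gossip N2<->N0 -> N2.N0=(alive,v0) N2.N1=(alive,v0) N2.N2=(alive,v0) N2.N3=(alive,v0) | N0.N0=(alive,v0) N0.N1=(alive,v0) N0.N2=(alive,v0) N0.N3=(alive,v0)
Op 3: N1 marks N0=alive -> (alive,v1)
Op 4: gossip N3<->N2 -> N3.N0=(alive,v0) N3.N1=(alive,v0) N3.N2=(alive,v0) N3.N3=(alive,v0) | N2.N0=(alive,v0) N2.N1=(alive,v0) N2.N2=(alive,v0) N2.N3=(alive,v0)
Op 5: gossip N2<->N0 -> N2.N0=(alive,v0) N2.N1=(alive,v0) N2.N2=(alive,v0) N2.N3=(alive,v0) | N0.N0=(alive,v0) N0.N1=(alive,v0) N0.N2=(alive,v0) N0.N3=(alive,v0)
Op 6: gossip N2<->N3 -> N2.N0=(alive,v0) N2.N1=(alive,v0) N2.N2=(alive,v0) N2.N3=(alive,v0) | N3.N0=(alive,v0) N3.N1=(alive,v0) N3.N2=(alive,v0) N3.N3=(alive,v0)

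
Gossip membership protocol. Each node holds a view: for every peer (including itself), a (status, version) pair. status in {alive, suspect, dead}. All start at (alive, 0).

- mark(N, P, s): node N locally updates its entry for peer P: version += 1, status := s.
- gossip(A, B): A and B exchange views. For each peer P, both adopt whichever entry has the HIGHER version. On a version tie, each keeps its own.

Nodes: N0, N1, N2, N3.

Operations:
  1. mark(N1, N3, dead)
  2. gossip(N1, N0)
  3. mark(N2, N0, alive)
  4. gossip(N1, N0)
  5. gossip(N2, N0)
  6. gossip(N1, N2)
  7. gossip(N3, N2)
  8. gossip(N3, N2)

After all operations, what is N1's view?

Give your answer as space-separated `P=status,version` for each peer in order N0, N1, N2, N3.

Op 1: N1 marks N3=dead -> (dead,v1)
Op 2: gossip N1<->N0 -> N1.N0=(alive,v0) N1.N1=(alive,v0) N1.N2=(alive,v0) N1.N3=(dead,v1) | N0.N0=(alive,v0) N0.N1=(alive,v0) N0.N2=(alive,v0) N0.N3=(dead,v1)
Op 3: N2 marks N0=alive -> (alive,v1)
Op 4: gossip N1<->N0 -> N1.N0=(alive,v0) N1.N1=(alive,v0) N1.N2=(alive,v0) N1.N3=(dead,v1) | N0.N0=(alive,v0) N0.N1=(alive,v0) N0.N2=(alive,v0) N0.N3=(dead,v1)
Op 5: gossip N2<->N0 -> N2.N0=(alive,v1) N2.N1=(alive,v0) N2.N2=(alive,v0) N2.N3=(dead,v1) | N0.N0=(alive,v1) N0.N1=(alive,v0) N0.N2=(alive,v0) N0.N3=(dead,v1)
Op 6: gossip N1<->N2 -> N1.N0=(alive,v1) N1.N1=(alive,v0) N1.N2=(alive,v0) N1.N3=(dead,v1) | N2.N0=(alive,v1) N2.N1=(alive,v0) N2.N2=(alive,v0) N2.N3=(dead,v1)
Op 7: gossip N3<->N2 -> N3.N0=(alive,v1) N3.N1=(alive,v0) N3.N2=(alive,v0) N3.N3=(dead,v1) | N2.N0=(alive,v1) N2.N1=(alive,v0) N2.N2=(alive,v0) N2.N3=(dead,v1)
Op 8: gossip N3<->N2 -> N3.N0=(alive,v1) N3.N1=(alive,v0) N3.N2=(alive,v0) N3.N3=(dead,v1) | N2.N0=(alive,v1) N2.N1=(alive,v0) N2.N2=(alive,v0) N2.N3=(dead,v1)

Answer: N0=alive,1 N1=alive,0 N2=alive,0 N3=dead,1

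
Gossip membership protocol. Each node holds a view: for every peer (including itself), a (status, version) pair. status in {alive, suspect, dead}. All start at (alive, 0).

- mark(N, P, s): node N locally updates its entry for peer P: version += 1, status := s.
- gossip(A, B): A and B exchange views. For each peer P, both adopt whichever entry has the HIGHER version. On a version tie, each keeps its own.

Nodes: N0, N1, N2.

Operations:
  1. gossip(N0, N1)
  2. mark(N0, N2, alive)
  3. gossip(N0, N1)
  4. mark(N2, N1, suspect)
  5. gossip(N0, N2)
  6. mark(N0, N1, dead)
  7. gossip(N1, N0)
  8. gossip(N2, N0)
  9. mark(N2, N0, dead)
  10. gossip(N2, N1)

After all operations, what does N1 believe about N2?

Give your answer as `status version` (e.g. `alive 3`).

Answer: alive 1

Derivation:
Op 1: gossip N0<->N1 -> N0.N0=(alive,v0) N0.N1=(alive,v0) N0.N2=(alive,v0) | N1.N0=(alive,v0) N1.N1=(alive,v0) N1.N2=(alive,v0)
Op 2: N0 marks N2=alive -> (alive,v1)
Op 3: gossip N0<->N1 -> N0.N0=(alive,v0) N0.N1=(alive,v0) N0.N2=(alive,v1) | N1.N0=(alive,v0) N1.N1=(alive,v0) N1.N2=(alive,v1)
Op 4: N2 marks N1=suspect -> (suspect,v1)
Op 5: gossip N0<->N2 -> N0.N0=(alive,v0) N0.N1=(suspect,v1) N0.N2=(alive,v1) | N2.N0=(alive,v0) N2.N1=(suspect,v1) N2.N2=(alive,v1)
Op 6: N0 marks N1=dead -> (dead,v2)
Op 7: gossip N1<->N0 -> N1.N0=(alive,v0) N1.N1=(dead,v2) N1.N2=(alive,v1) | N0.N0=(alive,v0) N0.N1=(dead,v2) N0.N2=(alive,v1)
Op 8: gossip N2<->N0 -> N2.N0=(alive,v0) N2.N1=(dead,v2) N2.N2=(alive,v1) | N0.N0=(alive,v0) N0.N1=(dead,v2) N0.N2=(alive,v1)
Op 9: N2 marks N0=dead -> (dead,v1)
Op 10: gossip N2<->N1 -> N2.N0=(dead,v1) N2.N1=(dead,v2) N2.N2=(alive,v1) | N1.N0=(dead,v1) N1.N1=(dead,v2) N1.N2=(alive,v1)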